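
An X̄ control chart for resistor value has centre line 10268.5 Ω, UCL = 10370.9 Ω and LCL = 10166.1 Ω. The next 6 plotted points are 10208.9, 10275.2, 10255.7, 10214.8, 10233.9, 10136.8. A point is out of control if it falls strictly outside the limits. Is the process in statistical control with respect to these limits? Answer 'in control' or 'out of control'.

out of control

Compare each point to [10166.1, 10370.9]: sample 6 = 10136.8 < LCL.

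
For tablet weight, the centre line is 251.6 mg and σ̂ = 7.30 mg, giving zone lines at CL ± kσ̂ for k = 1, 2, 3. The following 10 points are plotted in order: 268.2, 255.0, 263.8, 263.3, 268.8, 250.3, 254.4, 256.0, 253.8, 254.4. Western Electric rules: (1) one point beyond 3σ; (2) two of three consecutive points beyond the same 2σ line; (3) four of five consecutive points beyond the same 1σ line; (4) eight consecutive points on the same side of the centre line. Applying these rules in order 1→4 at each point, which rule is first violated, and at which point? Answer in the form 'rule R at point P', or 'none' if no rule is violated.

rule 3 at point 5

Zone of each point (C = within 1σ̂, B = 1σ̂–2σ̂, A = 2σ̂–3σ̂, * = beyond 3σ̂; sign = side of CL): 1:+A, 2:+C, 3:+B, 4:+B, 5:+A, 6:-C, 7:+C, 8:+C, 9:+C, 10:+C
Rule 3 (four of five consecutive points beyond the same 1σ limit) is satisfied at point 5.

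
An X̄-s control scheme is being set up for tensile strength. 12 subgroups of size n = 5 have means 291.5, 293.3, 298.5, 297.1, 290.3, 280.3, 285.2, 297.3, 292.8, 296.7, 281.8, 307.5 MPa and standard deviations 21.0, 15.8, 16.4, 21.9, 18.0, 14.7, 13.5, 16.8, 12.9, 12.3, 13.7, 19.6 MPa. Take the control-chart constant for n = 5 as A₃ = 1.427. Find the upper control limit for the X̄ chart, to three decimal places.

316.071

X̄̄ = (291.5 + 293.3 + 298.5 + 297.1 + 290.3 + 280.3 + 285.2 + 297.3 + 292.8 + 296.7 + 281.8 + 307.5) / 12 = 292.6917
s̄ = (21.0 + 15.8 + 16.4 + 21.9 + 18.0 + 14.7 + 13.5 + 16.8 + 12.9 + 12.3 + 13.7 + 19.6) / 12 = 16.3833
UCL = X̄̄ + A₃·s̄ = 292.6917 + 1.427 × 16.3833 = 316.0707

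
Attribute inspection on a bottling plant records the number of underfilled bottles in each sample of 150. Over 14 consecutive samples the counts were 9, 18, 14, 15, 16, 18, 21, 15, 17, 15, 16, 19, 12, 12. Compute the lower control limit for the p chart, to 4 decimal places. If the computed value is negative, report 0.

p̄ = Σdᵢ / (k·n) = 217 / (14 × 150) = 0.10333
LCL = p̄ − 3·√(p̄(1−p̄)/n) = 0.10333 − 3 × 0.02485 = 0.02877

0.0288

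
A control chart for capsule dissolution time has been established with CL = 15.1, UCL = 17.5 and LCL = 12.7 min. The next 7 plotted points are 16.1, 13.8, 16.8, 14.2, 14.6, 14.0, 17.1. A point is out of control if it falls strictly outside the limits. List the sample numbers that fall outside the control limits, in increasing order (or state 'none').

All 7 points lie within [12.7, 17.5].

none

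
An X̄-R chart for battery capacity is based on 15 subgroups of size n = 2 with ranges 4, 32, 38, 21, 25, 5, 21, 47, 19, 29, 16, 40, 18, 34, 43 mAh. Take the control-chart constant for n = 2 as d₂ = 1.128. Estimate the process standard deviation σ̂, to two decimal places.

R̄ = (4 + 32 + 38 + 21 + 25 + 5 + 21 + 47 + 19 + 29 + 16 + 40 + 18 + 34 + 43) / 15 = 26.1333
σ̂ = R̄ / d₂ = 26.1333 / 1.128 = 23.1678

23.17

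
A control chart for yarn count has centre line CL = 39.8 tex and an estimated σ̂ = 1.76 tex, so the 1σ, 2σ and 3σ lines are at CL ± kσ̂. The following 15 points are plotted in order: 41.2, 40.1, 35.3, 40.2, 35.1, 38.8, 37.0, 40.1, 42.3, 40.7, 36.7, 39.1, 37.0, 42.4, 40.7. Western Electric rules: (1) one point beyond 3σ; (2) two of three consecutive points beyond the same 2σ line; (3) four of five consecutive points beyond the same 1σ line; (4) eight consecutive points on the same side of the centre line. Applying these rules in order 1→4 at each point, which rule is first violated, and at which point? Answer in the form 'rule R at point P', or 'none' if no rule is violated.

Zone of each point (C = within 1σ̂, B = 1σ̂–2σ̂, A = 2σ̂–3σ̂, * = beyond 3σ̂; sign = side of CL): 1:+C, 2:+C, 3:-A, 4:+C, 5:-A, 6:-C, 7:-B, 8:+C, 9:+B, 10:+C, 11:-B, 12:-C, 13:-B, 14:+B, 15:+C
Rule 2 (two of three consecutive points beyond the same 2σ limit) is satisfied at point 5.

rule 2 at point 5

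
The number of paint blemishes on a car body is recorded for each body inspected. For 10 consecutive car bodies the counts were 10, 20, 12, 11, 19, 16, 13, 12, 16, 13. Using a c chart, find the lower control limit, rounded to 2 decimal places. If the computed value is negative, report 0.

2.90

c̄ = (10 + 20 + 12 + 11 + 19 + 16 + 13 + 12 + 16 + 13) / 10 = 142 / 10 = 14.2000
LCL = c̄ − 3√c̄ = 14.2000 − 3 × 3.7683 = 2.8951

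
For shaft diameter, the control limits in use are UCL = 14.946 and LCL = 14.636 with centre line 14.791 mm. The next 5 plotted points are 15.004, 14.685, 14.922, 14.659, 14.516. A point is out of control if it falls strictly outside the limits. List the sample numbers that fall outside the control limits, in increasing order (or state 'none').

1, 5

Compare each point to [14.636, 14.946]: sample 1 = 15.004 > UCL; sample 5 = 14.516 < LCL.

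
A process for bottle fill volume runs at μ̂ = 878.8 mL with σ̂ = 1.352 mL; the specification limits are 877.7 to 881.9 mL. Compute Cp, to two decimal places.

Cp = (USL − LSL) / (6σ̂) = (881.9 − 877.7) / (6 × 1.352) = 4.2000 / 8.1120 = 0.5178

0.52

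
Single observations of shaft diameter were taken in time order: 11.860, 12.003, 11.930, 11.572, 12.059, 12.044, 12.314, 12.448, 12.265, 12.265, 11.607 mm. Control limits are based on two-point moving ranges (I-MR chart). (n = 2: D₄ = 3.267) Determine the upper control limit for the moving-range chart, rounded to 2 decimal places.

Moving ranges: 0.143, 0.073, 0.358, 0.487, 0.015, 0.270, 0.134, 0.183, 0.000, 0.658; M̄R̄ = 2.3210 / 10 = 0.2321
UCL_MR = D₄·M̄R̄ = 3.267 × 0.2321 = 0.7583

0.76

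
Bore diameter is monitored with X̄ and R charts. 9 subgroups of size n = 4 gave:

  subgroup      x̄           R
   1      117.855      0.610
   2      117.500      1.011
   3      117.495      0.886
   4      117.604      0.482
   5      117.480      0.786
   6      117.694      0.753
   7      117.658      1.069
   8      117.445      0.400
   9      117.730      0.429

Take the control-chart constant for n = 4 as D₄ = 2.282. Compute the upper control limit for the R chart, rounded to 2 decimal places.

1.63

R̄ = (0.610 + 1.011 + 0.886 + 0.482 + 0.786 + 0.753 + 1.069 + 0.400 + 0.429) / 9 = 6.4260 / 9 = 0.7140
UCL_R = D₄·R̄ = 2.282 × 0.7140 = 1.6293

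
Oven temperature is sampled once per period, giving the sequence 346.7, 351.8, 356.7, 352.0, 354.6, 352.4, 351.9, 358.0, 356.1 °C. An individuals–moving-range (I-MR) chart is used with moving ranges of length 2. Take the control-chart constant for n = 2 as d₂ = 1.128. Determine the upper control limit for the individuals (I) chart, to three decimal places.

X̄ = (346.7 + 351.8 + 356.7 + 352.0 + 354.6 + 352.4 + 351.9 + 358.0 + 356.1) / 9 = 353.3556
Moving ranges: 5.1, 4.9, 4.7, 2.6, 2.2, 0.5, 6.1, 1.9; M̄R̄ = 28.0000 / 8 = 3.5000
UCL = X̄ + 3·M̄R̄/d₂ = 353.3556 + 3 × 3.5000 / 1.128 = 362.6641

362.664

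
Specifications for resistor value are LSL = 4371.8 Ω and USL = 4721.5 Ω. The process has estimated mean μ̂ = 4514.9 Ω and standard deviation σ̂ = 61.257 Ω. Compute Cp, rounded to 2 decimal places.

Cp = (USL − LSL) / (6σ̂) = (4721.5 − 4371.8) / (6 × 61.257) = 349.7000 / 367.5420 = 0.9515

0.95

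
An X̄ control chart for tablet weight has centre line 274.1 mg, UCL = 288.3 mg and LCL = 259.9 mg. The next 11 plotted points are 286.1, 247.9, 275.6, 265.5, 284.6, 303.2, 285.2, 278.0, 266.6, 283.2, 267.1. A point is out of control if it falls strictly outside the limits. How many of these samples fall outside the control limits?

Compare each point to [259.9, 288.3]: sample 2 = 247.9 < LCL; sample 6 = 303.2 > UCL.

2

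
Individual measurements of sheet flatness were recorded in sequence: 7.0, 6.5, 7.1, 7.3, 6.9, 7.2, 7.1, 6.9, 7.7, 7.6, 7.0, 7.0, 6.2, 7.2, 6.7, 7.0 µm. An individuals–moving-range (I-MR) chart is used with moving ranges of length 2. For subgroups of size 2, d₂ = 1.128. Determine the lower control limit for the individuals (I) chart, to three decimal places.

X̄ = (7.0 + 6.5 + 7.1 + 7.3 + 6.9 + 7.2 + 7.1 + 6.9 + 7.7 + 7.6 + 7.0 + 7.0 + 6.2 + 7.2 + 6.7 + 7.0) / 16 = 7.0250
Moving ranges: 0.5, 0.6, 0.2, 0.4, 0.3, 0.1, 0.2, 0.8, 0.1, 0.6, 0.0, 0.8, 1.0, 0.5, 0.3; M̄R̄ = 6.4000 / 15 = 0.4267
LCL = X̄ − 3·M̄R̄/d₂ = 7.0250 − 3 × 0.4267 / 1.128 = 5.8902

5.890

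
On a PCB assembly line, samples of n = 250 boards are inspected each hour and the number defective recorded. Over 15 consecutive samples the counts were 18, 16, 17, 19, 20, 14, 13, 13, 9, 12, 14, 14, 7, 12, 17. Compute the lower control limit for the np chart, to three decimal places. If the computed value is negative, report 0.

p̄ = Σdᵢ / (k·n) = 215 / (15 × 250) = 0.05733
LCL = np̄ − 3·√(np̄(1−p̄)) = 14.3333 − 3 × 3.6758 = 3.3059

3.306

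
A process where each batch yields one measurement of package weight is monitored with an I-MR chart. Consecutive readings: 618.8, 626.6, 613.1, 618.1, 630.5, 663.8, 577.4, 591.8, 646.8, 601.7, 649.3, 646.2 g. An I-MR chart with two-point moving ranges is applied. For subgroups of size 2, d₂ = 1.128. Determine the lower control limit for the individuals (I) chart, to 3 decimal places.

545.435

X̄ = (618.8 + 626.6 + 613.1 + 618.1 + 630.5 + 663.8 + 577.4 + 591.8 + 646.8 + 601.7 + 649.3 + 646.2) / 12 = 623.6750
Moving ranges: 7.8, 13.5, 5.0, 12.4, 33.3, 86.4, 14.4, 55.0, 45.1, 47.6, 3.1; M̄R̄ = 323.6000 / 11 = 29.4182
LCL = X̄ − 3·M̄R̄/d₂ = 623.6750 − 3 × 29.4182 / 1.128 = 545.4352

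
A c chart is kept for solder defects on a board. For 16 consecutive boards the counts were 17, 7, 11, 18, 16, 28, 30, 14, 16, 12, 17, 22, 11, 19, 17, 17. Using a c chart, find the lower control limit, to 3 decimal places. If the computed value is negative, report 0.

c̄ = (17 + 7 + 11 + 18 + 16 + 28 + 30 + 14 + 16 + 12 + 17 + 22 + 11 + 19 + 17 + 17) / 16 = 272 / 16 = 17.0000
LCL = c̄ − 3√c̄ = 17.0000 − 3 × 4.1231 = 4.6307

4.631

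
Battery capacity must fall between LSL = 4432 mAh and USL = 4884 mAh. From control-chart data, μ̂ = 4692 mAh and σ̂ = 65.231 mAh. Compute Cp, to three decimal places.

Cp = (USL − LSL) / (6σ̂) = (4884 − 4432) / (6 × 65.231) = 452.0000 / 391.3860 = 1.1549

1.155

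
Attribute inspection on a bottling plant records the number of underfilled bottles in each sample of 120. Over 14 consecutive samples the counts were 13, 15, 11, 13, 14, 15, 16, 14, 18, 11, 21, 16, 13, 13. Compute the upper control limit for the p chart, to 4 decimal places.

0.2101

p̄ = Σdᵢ / (k·n) = 203 / (14 × 120) = 0.12083
UCL = p̄ + 3·√(p̄(1−p̄)/n) = 0.12083 + 3 × √(0.12083×0.87917/120) = 0.12083 + 3 × 0.02975 = 0.21009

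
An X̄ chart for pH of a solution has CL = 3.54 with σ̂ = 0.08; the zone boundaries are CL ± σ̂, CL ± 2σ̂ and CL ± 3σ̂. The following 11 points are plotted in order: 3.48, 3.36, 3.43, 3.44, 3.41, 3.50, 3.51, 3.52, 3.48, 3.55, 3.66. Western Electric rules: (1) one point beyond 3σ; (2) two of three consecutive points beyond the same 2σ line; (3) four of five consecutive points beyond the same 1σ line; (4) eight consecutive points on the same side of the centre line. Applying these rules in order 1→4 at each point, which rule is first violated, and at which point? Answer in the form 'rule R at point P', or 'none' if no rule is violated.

Zone of each point (C = within 1σ̂, B = 1σ̂–2σ̂, A = 2σ̂–3σ̂, * = beyond 3σ̂; sign = side of CL): 1:-C, 2:-A, 3:-B, 4:-B, 5:-B, 6:-C, 7:-C, 8:-C, 9:-C, 10:+C, 11:+B
Rule 3 (four of five consecutive points beyond the same 1σ limit) is satisfied at point 5.

rule 3 at point 5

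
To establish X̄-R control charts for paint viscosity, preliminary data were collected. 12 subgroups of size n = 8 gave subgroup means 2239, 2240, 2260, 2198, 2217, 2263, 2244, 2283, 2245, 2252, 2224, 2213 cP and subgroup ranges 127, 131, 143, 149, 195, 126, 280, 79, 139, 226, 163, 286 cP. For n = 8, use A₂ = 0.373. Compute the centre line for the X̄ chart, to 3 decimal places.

2239.833

X̄̄ = (2239 + 2240 + 2260 + 2198 + 2217 + 2263 + 2244 + 2283 + 2245 + 2252 + 2224 + 2213) / 12 = 26878.0000 / 12 = 2239.8333
CL = X̄̄ = 2239.8333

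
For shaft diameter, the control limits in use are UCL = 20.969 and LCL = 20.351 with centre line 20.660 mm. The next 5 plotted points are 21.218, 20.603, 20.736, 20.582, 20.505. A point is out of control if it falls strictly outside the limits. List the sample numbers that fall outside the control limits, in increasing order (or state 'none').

1

Compare each point to [20.351, 20.969]: sample 1 = 21.218 > UCL.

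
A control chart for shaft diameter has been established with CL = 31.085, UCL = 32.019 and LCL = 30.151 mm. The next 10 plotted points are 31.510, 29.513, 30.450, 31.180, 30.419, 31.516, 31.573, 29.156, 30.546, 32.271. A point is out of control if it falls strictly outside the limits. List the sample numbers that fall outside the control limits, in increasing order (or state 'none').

2, 8, 10

Compare each point to [30.151, 32.019]: sample 2 = 29.513 < LCL; sample 8 = 29.156 < LCL; sample 10 = 32.271 > UCL.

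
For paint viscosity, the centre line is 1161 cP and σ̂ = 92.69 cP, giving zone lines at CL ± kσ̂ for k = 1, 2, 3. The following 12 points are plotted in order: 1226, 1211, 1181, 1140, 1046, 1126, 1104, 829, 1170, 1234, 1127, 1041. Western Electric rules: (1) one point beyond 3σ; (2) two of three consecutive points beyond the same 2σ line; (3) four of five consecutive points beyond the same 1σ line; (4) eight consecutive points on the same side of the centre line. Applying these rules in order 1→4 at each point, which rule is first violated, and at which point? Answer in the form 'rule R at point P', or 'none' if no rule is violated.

Zone of each point (C = within 1σ̂, B = 1σ̂–2σ̂, A = 2σ̂–3σ̂, * = beyond 3σ̂; sign = side of CL): 1:+C, 2:+C, 3:+C, 4:-C, 5:-B, 6:-C, 7:-C, 8:-*, 9:+C, 10:+C, 11:-C, 12:-B
Rule 1 (one point beyond the 3σ limits) is satisfied at point 8.

rule 1 at point 8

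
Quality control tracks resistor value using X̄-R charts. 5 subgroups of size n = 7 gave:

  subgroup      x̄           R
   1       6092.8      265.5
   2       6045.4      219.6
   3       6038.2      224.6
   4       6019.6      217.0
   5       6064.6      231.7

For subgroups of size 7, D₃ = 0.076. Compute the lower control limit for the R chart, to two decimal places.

R̄ = (265.5 + 219.6 + 224.6 + 217.0 + 231.7) / 5 = 1158.4000 / 5 = 231.6800
LCL_R = D₃·R̄ = 0.076 × 231.6800 = 17.6077

17.61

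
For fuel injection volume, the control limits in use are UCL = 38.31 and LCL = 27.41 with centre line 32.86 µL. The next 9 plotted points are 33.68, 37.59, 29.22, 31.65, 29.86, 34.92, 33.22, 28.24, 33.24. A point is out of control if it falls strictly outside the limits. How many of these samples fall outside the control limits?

All 9 points lie within [27.41, 38.31].

0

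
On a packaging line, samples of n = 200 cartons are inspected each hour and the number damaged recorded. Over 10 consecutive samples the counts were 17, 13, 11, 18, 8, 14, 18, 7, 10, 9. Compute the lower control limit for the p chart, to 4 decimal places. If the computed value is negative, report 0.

0.0112

p̄ = Σdᵢ / (k·n) = 125 / (10 × 200) = 0.06250
LCL = p̄ − 3·√(p̄(1−p̄)/n) = 0.06250 − 3 × 0.01712 = 0.01115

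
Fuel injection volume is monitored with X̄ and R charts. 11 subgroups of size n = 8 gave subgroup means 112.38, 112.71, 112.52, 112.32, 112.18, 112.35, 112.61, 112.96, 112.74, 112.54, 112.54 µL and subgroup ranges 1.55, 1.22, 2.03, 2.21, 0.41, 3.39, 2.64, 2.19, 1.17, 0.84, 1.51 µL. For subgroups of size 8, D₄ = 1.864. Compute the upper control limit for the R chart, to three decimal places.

3.247

R̄ = (1.55 + 1.22 + 2.03 + 2.21 + 0.41 + 3.39 + 2.64 + 2.19 + 1.17 + 0.84 + 1.51) / 11 = 19.1600 / 11 = 1.7418
UCL_R = D₄·R̄ = 1.864 × 1.7418 = 3.2467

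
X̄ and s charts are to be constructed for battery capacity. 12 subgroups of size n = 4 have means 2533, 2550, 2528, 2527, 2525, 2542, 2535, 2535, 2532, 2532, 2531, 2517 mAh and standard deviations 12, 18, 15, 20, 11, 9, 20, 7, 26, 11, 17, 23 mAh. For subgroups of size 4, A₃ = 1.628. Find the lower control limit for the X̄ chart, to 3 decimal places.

2506.609

X̄̄ = (2533 + 2550 + 2528 + 2527 + 2525 + 2542 + 2535 + 2535 + 2532 + 2532 + 2531 + 2517) / 12 = 2532.2500
s̄ = (12 + 18 + 15 + 20 + 11 + 9 + 20 + 7 + 26 + 11 + 17 + 23) / 12 = 15.7500
LCL = X̄̄ − A₃·s̄ = 2532.2500 − 1.628 × 15.7500 = 2506.6090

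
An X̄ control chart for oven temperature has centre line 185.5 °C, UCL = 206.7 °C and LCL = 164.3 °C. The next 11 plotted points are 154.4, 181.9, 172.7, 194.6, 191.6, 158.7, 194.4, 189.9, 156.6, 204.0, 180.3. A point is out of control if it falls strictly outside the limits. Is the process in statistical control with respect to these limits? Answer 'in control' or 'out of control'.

Compare each point to [164.3, 206.7]: sample 1 = 154.4 < LCL; sample 6 = 158.7 < LCL; sample 9 = 156.6 < LCL.

out of control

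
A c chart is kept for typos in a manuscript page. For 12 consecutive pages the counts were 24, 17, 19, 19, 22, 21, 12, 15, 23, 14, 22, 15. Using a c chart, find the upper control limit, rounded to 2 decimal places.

31.52

c̄ = (24 + 17 + 19 + 19 + 22 + 21 + 12 + 15 + 23 + 14 + 22 + 15) / 12 = 223 / 12 = 18.5833
UCL = c̄ + 3√c̄ = 18.5833 + 3 × √18.5833 = 18.5833 + 3 × 4.3108 = 31.5159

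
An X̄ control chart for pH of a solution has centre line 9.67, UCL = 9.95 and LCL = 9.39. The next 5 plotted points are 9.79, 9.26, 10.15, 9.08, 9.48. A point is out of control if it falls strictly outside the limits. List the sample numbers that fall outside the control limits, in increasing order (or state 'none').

Compare each point to [9.39, 9.95]: sample 2 = 9.26 < LCL; sample 3 = 10.15 > UCL; sample 4 = 9.08 < LCL.

2, 3, 4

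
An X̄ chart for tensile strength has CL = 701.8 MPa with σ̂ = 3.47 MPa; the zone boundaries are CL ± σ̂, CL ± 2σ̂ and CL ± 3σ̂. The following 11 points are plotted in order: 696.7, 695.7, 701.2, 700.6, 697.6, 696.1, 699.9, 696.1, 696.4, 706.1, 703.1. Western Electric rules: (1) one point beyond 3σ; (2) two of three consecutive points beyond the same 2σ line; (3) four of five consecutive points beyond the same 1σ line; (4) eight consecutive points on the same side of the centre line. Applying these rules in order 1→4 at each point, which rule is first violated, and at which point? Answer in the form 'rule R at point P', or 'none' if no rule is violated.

rule 4 at point 8

Zone of each point (C = within 1σ̂, B = 1σ̂–2σ̂, A = 2σ̂–3σ̂, * = beyond 3σ̂; sign = side of CL): 1:-B, 2:-B, 3:-C, 4:-C, 5:-B, 6:-B, 7:-C, 8:-B, 9:-B, 10:+B, 11:+C
Rule 4 (eight consecutive points on the same side of the centre line) is satisfied at point 8.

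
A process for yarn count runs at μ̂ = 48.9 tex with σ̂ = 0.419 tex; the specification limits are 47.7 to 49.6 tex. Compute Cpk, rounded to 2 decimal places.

0.56

Cpu = (USL − μ̂) / (3σ̂) = (49.6 − 48.9) / (3 × 0.419) = 0.5569; Cpl = (μ̂ − LSL) / (3σ̂) = (48.9 − 47.7) / (3 × 0.419) = 0.9547; Cpk = min(Cpu, Cpl) = 0.5569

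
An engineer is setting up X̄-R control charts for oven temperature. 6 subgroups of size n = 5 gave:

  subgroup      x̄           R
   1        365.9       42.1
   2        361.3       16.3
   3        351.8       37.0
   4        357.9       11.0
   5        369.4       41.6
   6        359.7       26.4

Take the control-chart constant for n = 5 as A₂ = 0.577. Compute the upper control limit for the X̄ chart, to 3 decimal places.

377.771

X̄̄ = (365.9 + 361.3 + 351.8 + 357.9 + 369.4 + 359.7) / 6 = 2166.0000 / 6 = 361.0000
R̄ = (42.1 + 16.3 + 37.0 + 11.0 + 41.6 + 26.4) / 6 = 174.4000 / 6 = 29.0667
UCL = X̄̄ + A₂·R̄ = 361.0000 + 0.577 × 29.0667 = 377.7715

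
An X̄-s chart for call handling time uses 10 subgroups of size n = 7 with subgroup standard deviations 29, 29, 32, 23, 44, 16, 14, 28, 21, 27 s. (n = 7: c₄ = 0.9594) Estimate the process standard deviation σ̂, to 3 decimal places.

s̄ = (29 + 29 + 32 + 23 + 44 + 16 + 14 + 28 + 21 + 27) / 10 = 26.3000
σ̂ = s̄ / c₄ = 26.3000 / 0.9594 = 27.4130

27.413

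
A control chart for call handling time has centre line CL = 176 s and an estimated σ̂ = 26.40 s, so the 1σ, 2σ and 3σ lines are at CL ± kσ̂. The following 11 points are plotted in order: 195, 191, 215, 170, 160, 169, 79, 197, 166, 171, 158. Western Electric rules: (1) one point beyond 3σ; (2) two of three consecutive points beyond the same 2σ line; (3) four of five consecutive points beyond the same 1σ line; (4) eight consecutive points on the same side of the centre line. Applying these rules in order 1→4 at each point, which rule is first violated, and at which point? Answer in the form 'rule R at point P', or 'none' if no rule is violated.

rule 1 at point 7

Zone of each point (C = within 1σ̂, B = 1σ̂–2σ̂, A = 2σ̂–3σ̂, * = beyond 3σ̂; sign = side of CL): 1:+C, 2:+C, 3:+B, 4:-C, 5:-C, 6:-C, 7:-*, 8:+C, 9:-C, 10:-C, 11:-C
Rule 1 (one point beyond the 3σ limits) is satisfied at point 7.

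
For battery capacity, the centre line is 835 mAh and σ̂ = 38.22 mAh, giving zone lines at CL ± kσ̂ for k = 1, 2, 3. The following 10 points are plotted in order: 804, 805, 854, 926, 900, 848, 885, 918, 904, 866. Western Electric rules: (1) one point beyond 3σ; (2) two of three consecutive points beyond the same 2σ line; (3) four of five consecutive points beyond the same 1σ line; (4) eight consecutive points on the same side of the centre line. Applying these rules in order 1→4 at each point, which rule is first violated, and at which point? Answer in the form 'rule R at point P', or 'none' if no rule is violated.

rule 3 at point 8

Zone of each point (C = within 1σ̂, B = 1σ̂–2σ̂, A = 2σ̂–3σ̂, * = beyond 3σ̂; sign = side of CL): 1:-C, 2:-C, 3:+C, 4:+A, 5:+B, 6:+C, 7:+B, 8:+A, 9:+B, 10:+C
Rule 3 (four of five consecutive points beyond the same 1σ limit) is satisfied at point 8.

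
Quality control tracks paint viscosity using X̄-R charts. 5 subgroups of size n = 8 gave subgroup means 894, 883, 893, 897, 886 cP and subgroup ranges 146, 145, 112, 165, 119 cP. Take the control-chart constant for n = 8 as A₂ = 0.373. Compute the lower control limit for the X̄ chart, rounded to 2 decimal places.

X̄̄ = (894 + 883 + 893 + 897 + 886) / 5 = 4453.0000 / 5 = 890.6000
R̄ = (146 + 145 + 112 + 165 + 119) / 5 = 687.0000 / 5 = 137.4000
LCL = X̄̄ − A₂·R̄ = 890.6000 − 0.373 × 137.4000 = 839.3498

839.35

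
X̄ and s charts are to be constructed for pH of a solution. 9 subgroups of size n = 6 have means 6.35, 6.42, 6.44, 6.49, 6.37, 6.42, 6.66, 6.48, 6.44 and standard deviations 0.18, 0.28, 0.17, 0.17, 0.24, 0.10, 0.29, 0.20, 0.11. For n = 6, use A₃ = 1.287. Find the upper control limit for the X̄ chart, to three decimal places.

6.701

X̄̄ = (6.35 + 6.42 + 6.44 + 6.49 + 6.37 + 6.42 + 6.66 + 6.48 + 6.44) / 9 = 6.4522
s̄ = (0.18 + 0.28 + 0.17 + 0.17 + 0.24 + 0.10 + 0.29 + 0.20 + 0.11) / 9 = 0.1933
UCL = X̄̄ + A₃·s̄ = 6.4522 + 1.287 × 0.1933 = 6.7010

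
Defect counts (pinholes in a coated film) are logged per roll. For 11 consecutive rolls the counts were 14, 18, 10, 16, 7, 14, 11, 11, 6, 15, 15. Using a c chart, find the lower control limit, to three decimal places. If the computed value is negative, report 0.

c̄ = (14 + 18 + 10 + 16 + 7 + 14 + 11 + 11 + 6 + 15 + 15) / 11 = 137 / 11 = 12.4545
LCL = c̄ − 3√c̄ = 12.4545 − 3 × 3.5291 = 1.8672

1.867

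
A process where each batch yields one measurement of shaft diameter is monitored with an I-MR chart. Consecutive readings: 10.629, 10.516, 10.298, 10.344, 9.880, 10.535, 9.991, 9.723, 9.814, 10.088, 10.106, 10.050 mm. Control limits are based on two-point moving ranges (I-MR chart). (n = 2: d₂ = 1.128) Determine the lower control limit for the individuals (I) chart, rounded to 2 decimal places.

9.50

X̄ = (10.629 + 10.516 + 10.298 + 10.344 + 9.880 + 10.535 + 9.991 + 9.723 + 9.814 + 10.088 + 10.106 + 10.050) / 12 = 10.1645
Moving ranges: 0.113, 0.218, 0.046, 0.464, 0.655, 0.544, 0.268, 0.091, 0.274, 0.018, 0.056; M̄R̄ = 2.7470 / 11 = 0.2497
LCL = X̄ − 3·M̄R̄/d₂ = 10.1645 − 3 × 0.2497 / 1.128 = 9.5003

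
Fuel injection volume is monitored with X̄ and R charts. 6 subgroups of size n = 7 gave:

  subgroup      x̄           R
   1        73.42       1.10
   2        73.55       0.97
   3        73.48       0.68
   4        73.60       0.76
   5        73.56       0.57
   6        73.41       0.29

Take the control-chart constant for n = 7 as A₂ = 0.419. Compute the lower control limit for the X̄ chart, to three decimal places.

73.198

X̄̄ = (73.42 + 73.55 + 73.48 + 73.60 + 73.56 + 73.41) / 6 = 441.0200 / 6 = 73.5033
R̄ = (1.10 + 0.97 + 0.68 + 0.76 + 0.57 + 0.29) / 6 = 4.3700 / 6 = 0.7283
LCL = X̄̄ − A₂·R̄ = 73.5033 − 0.419 × 0.7283 = 73.1982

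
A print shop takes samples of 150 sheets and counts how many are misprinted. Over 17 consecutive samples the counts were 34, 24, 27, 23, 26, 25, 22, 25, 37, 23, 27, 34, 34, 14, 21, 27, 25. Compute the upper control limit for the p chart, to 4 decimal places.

0.2689

p̄ = Σdᵢ / (k·n) = 448 / (17 × 150) = 0.17569
UCL = p̄ + 3·√(p̄(1−p̄)/n) = 0.17569 + 3 × √(0.17569×0.82431/150) = 0.17569 + 3 × 0.03107 = 0.26890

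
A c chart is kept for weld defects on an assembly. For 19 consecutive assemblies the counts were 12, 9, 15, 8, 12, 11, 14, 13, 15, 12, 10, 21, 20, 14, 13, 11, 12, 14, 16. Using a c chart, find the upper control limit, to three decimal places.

24.189

c̄ = (12 + 9 + 15 + 8 + 12 + 11 + 14 + 13 + 15 + 12 + 10 + 21 + 20 + 14 + 13 + 11 + 12 + 14 + 16) / 19 = 252 / 19 = 13.2632
UCL = c̄ + 3√c̄ = 13.2632 + 3 × √13.2632 = 13.2632 + 3 × 3.6419 = 24.1887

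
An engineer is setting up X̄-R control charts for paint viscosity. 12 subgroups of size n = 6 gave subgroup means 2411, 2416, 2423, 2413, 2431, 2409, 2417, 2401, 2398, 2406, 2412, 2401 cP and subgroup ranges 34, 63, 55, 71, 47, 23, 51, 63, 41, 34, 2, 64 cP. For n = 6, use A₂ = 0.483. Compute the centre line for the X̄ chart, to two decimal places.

2411.50

X̄̄ = (2411 + 2416 + 2423 + 2413 + 2431 + 2409 + 2417 + 2401 + 2398 + 2406 + 2412 + 2401) / 12 = 28938.0000 / 12 = 2411.5000
CL = X̄̄ = 2411.5000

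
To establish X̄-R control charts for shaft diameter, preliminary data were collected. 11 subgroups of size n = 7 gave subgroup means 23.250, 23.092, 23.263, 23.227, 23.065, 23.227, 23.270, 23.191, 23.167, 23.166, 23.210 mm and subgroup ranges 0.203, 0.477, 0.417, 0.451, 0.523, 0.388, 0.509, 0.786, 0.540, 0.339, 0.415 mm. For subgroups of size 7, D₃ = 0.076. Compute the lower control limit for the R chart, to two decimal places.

0.03

R̄ = (0.203 + 0.477 + 0.417 + 0.451 + 0.523 + 0.388 + 0.509 + 0.786 + 0.540 + 0.339 + 0.415) / 11 = 5.0480 / 11 = 0.4589
LCL_R = D₃·R̄ = 0.076 × 0.4589 = 0.0349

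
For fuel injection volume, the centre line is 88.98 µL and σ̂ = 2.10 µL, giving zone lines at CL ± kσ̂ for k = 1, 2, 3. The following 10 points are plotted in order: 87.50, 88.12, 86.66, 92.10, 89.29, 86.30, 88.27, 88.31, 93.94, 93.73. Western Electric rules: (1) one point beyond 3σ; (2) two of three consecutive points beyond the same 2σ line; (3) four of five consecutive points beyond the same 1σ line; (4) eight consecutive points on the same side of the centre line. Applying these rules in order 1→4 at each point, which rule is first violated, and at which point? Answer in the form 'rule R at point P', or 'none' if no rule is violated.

Zone of each point (C = within 1σ̂, B = 1σ̂–2σ̂, A = 2σ̂–3σ̂, * = beyond 3σ̂; sign = side of CL): 1:-C, 2:-C, 3:-B, 4:+B, 5:+C, 6:-B, 7:-C, 8:-C, 9:+A, 10:+A
Rule 2 (two of three consecutive points beyond the same 2σ limit) is satisfied at point 10.

rule 2 at point 10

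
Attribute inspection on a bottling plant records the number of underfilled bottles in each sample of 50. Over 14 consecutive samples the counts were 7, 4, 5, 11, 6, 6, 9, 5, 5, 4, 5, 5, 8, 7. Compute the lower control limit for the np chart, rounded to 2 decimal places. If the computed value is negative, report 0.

0.00

p̄ = Σdᵢ / (k·n) = 87 / (14 × 50) = 0.12429
LCL = np̄ − 3·√(np̄(1−p̄)) = 6.2143 − 3 × 2.3328 = -0.7841 → 0 (negative, so LCL = 0)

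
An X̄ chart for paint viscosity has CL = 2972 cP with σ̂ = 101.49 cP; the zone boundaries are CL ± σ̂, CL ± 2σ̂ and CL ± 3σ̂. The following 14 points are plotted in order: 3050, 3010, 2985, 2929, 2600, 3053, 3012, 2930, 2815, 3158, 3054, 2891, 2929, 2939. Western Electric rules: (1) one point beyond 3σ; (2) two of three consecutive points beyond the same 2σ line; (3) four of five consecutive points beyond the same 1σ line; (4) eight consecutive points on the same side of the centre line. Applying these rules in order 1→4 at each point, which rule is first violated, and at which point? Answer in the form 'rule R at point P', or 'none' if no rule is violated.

Zone of each point (C = within 1σ̂, B = 1σ̂–2σ̂, A = 2σ̂–3σ̂, * = beyond 3σ̂; sign = side of CL): 1:+C, 2:+C, 3:+C, 4:-C, 5:-*, 6:+C, 7:+C, 8:-C, 9:-B, 10:+B, 11:+C, 12:-C, 13:-C, 14:-C
Rule 1 (one point beyond the 3σ limits) is satisfied at point 5.

rule 1 at point 5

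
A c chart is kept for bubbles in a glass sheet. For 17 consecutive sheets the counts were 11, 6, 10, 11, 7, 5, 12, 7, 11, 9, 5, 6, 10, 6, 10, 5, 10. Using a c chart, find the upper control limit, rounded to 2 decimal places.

16.93

c̄ = (11 + 6 + 10 + 11 + 7 + 5 + 12 + 7 + 11 + 9 + 5 + 6 + 10 + 6 + 10 + 5 + 10) / 17 = 141 / 17 = 8.2941
UCL = c̄ + 3√c̄ = 8.2941 + 3 × √8.2941 = 8.2941 + 3 × 2.8800 = 16.9340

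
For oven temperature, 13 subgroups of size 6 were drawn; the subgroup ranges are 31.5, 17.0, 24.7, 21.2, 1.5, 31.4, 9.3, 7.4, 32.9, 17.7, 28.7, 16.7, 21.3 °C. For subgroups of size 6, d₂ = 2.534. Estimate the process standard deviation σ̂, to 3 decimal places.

R̄ = (31.5 + 17.0 + 24.7 + 21.2 + 1.5 + 31.4 + 9.3 + 7.4 + 32.9 + 17.7 + 28.7 + 16.7 + 21.3) / 13 = 20.1000
σ̂ = R̄ / d₂ = 20.1000 / 2.534 = 7.9321

7.932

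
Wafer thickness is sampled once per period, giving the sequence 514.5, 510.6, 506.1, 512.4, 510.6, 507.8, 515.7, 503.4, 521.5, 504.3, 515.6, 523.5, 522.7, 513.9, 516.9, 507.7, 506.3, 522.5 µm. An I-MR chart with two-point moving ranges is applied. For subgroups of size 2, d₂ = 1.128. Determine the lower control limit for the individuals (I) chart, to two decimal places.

X̄ = (514.5 + 510.6 + 506.1 + 512.4 + 510.6 + 507.8 + 515.7 + 503.4 + 521.5 + 504.3 + 515.6 + 523.5 + 522.7 + 513.9 + 516.9 + 507.7 + 506.3 + 522.5) / 18 = 513.1111
Moving ranges: 3.9, 4.5, 6.3, 1.8, 2.8, 7.9, 12.3, 18.1, 17.2, 11.3, 7.9, 0.8, 8.8, 3.0, 9.2, 1.4, 16.2; M̄R̄ = 133.4000 / 17 = 7.8471
LCL = X̄ − 3·M̄R̄/d₂ = 513.1111 − 3 × 7.8471 / 1.128 = 492.2413

492.24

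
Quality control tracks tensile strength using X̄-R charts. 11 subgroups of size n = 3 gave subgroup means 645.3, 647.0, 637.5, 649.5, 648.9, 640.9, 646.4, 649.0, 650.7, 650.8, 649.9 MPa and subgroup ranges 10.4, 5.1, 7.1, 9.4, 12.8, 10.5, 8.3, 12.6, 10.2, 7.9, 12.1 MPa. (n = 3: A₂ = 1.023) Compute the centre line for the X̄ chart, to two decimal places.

646.90

X̄̄ = (645.3 + 647.0 + 637.5 + 649.5 + 648.9 + 640.9 + 646.4 + 649.0 + 650.7 + 650.8 + 649.9) / 11 = 7115.9000 / 11 = 646.9000
CL = X̄̄ = 646.9000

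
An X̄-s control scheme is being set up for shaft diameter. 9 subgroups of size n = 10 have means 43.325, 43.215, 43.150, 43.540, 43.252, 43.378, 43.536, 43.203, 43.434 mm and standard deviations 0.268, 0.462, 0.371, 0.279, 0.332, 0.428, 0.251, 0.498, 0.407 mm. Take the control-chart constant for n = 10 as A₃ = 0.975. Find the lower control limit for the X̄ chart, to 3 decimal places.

42.980

X̄̄ = (43.325 + 43.215 + 43.150 + 43.540 + 43.252 + 43.378 + 43.536 + 43.203 + 43.434) / 9 = 43.3370
s̄ = (0.268 + 0.462 + 0.371 + 0.279 + 0.332 + 0.428 + 0.251 + 0.498 + 0.407) / 9 = 0.3662
LCL = X̄̄ − A₃·s̄ = 43.3370 − 0.975 × 0.3662 = 42.9799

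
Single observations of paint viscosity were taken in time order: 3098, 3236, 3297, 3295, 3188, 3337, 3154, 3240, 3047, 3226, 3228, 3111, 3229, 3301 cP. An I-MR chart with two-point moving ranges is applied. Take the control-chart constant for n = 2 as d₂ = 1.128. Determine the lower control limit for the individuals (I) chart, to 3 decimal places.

2925.509

X̄ = (3098 + 3236 + 3297 + 3295 + 3188 + 3337 + 3154 + 3240 + 3047 + 3226 + 3228 + 3111 + 3229 + 3301) / 14 = 3213.3571
Moving ranges: 138, 61, 2, 107, 149, 183, 86, 193, 179, 2, 117, 118, 72; M̄R̄ = 1407.0000 / 13 = 108.2308
LCL = X̄ − 3·M̄R̄/d₂ = 3213.3571 − 3 × 108.2308 / 1.128 = 2925.5094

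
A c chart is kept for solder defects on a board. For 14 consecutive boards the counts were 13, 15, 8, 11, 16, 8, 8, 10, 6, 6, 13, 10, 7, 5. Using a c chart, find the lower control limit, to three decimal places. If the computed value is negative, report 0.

0.364

c̄ = (13 + 15 + 8 + 11 + 16 + 8 + 8 + 10 + 6 + 6 + 13 + 10 + 7 + 5) / 14 = 136 / 14 = 9.7143
LCL = c̄ − 3√c̄ = 9.7143 − 3 × 3.1168 = 0.3640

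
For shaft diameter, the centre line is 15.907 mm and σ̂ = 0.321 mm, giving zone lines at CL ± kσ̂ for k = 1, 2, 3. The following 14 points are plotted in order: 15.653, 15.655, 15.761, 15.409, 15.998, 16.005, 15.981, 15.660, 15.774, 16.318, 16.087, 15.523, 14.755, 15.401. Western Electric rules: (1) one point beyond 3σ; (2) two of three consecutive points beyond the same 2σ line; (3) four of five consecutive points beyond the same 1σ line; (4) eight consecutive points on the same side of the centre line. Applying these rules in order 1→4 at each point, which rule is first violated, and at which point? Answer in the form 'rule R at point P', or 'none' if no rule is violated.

Zone of each point (C = within 1σ̂, B = 1σ̂–2σ̂, A = 2σ̂–3σ̂, * = beyond 3σ̂; sign = side of CL): 1:-C, 2:-C, 3:-C, 4:-B, 5:+C, 6:+C, 7:+C, 8:-C, 9:-C, 10:+B, 11:+C, 12:-B, 13:-*, 14:-B
Rule 1 (one point beyond the 3σ limits) is satisfied at point 13.

rule 1 at point 13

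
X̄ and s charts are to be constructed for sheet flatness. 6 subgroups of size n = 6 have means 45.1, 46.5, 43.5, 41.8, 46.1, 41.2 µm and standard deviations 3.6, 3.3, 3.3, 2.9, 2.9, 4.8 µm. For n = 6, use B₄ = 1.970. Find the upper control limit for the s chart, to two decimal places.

s̄ = (3.6 + 3.3 + 3.3 + 2.9 + 2.9 + 4.8) / 6 = 3.4667
UCL_s = B₄·s̄ = 1.970 × 3.4667 = 6.8293

6.83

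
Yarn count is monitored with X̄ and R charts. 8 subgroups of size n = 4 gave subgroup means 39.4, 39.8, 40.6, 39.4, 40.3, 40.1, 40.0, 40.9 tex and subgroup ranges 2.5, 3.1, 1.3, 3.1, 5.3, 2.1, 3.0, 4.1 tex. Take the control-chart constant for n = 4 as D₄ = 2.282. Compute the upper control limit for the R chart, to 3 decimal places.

R̄ = (2.5 + 3.1 + 1.3 + 3.1 + 5.3 + 2.1 + 3.0 + 4.1) / 8 = 24.5000 / 8 = 3.0625
UCL_R = D₄·R̄ = 2.282 × 3.0625 = 6.9886

6.989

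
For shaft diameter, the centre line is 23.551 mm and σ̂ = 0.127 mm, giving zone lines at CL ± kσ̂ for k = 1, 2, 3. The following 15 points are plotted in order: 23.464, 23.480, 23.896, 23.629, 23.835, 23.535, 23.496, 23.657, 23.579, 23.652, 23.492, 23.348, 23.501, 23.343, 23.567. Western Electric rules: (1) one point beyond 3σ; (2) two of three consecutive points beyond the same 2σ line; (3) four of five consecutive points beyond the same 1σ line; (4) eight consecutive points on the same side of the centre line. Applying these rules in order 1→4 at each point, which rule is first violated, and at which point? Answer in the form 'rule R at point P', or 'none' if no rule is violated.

Zone of each point (C = within 1σ̂, B = 1σ̂–2σ̂, A = 2σ̂–3σ̂, * = beyond 3σ̂; sign = side of CL): 1:-C, 2:-C, 3:+A, 4:+C, 5:+A, 6:-C, 7:-C, 8:+C, 9:+C, 10:+C, 11:-C, 12:-B, 13:-C, 14:-B, 15:+C
Rule 2 (two of three consecutive points beyond the same 2σ limit) is satisfied at point 5.

rule 2 at point 5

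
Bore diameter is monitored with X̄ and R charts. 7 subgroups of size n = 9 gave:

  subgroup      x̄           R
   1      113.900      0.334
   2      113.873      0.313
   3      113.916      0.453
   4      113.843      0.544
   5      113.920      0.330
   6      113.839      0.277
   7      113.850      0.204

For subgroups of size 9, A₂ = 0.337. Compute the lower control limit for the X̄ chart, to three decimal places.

113.759

X̄̄ = (113.900 + 113.873 + 113.916 + 113.843 + 113.920 + 113.839 + 113.850) / 7 = 797.1410 / 7 = 113.8773
R̄ = (0.334 + 0.313 + 0.453 + 0.544 + 0.330 + 0.277 + 0.204) / 7 = 2.4550 / 7 = 0.3507
LCL = X̄̄ − A₂·R̄ = 113.8773 − 0.337 × 0.3507 = 113.7591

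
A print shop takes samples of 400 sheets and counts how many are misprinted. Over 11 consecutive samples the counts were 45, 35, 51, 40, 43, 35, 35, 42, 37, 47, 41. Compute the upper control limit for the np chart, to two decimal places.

p̄ = Σdᵢ / (k·n) = 451 / (11 × 400) = 0.10250
UCL = np̄ + 3·√(np̄(1−p̄)) = 41.0000 + 3 × √(41.0000×0.89750) = 41.0000 + 3 × 6.0661 = 59.1983

59.20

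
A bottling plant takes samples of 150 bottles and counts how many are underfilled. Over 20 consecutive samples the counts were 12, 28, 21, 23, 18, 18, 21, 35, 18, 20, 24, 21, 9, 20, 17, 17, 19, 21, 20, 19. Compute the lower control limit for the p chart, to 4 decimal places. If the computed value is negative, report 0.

p̄ = Σdᵢ / (k·n) = 401 / (20 × 150) = 0.13367
LCL = p̄ − 3·√(p̄(1−p̄)/n) = 0.13367 − 3 × 0.02778 = 0.05031

0.0503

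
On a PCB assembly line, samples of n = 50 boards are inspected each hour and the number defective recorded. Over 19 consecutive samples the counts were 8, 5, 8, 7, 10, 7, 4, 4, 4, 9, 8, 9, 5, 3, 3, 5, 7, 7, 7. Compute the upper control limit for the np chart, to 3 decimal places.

p̄ = Σdᵢ / (k·n) = 120 / (19 × 50) = 0.12632
UCL = np̄ + 3·√(np̄(1−p̄)) = 6.3158 + 3 × √(6.3158×0.87368) = 6.3158 + 3 × 2.3490 = 13.3629

13.363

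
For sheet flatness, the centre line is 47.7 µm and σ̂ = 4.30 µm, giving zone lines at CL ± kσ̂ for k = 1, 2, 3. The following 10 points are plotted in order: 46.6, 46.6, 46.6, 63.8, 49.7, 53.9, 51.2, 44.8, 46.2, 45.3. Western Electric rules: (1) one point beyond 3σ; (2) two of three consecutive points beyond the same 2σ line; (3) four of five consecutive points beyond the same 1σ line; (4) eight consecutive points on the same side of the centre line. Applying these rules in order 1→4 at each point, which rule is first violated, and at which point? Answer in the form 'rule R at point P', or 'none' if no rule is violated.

Zone of each point (C = within 1σ̂, B = 1σ̂–2σ̂, A = 2σ̂–3σ̂, * = beyond 3σ̂; sign = side of CL): 1:-C, 2:-C, 3:-C, 4:+*, 5:+C, 6:+B, 7:+C, 8:-C, 9:-C, 10:-C
Rule 1 (one point beyond the 3σ limits) is satisfied at point 4.

rule 1 at point 4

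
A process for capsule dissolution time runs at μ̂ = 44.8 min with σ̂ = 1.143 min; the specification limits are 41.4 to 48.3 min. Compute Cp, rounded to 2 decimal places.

Cp = (USL − LSL) / (6σ̂) = (48.3 − 41.4) / (6 × 1.143) = 6.9000 / 6.8580 = 1.0061

1.01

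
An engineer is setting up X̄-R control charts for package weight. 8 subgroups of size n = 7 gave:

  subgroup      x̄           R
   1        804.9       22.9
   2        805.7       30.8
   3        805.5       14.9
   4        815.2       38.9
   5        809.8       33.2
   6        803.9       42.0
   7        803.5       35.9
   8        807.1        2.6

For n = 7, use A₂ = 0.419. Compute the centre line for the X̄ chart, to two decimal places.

806.95

X̄̄ = (804.9 + 805.7 + 805.5 + 815.2 + 809.8 + 803.9 + 803.5 + 807.1) / 8 = 6455.6000 / 8 = 806.9500
CL = X̄̄ = 806.9500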